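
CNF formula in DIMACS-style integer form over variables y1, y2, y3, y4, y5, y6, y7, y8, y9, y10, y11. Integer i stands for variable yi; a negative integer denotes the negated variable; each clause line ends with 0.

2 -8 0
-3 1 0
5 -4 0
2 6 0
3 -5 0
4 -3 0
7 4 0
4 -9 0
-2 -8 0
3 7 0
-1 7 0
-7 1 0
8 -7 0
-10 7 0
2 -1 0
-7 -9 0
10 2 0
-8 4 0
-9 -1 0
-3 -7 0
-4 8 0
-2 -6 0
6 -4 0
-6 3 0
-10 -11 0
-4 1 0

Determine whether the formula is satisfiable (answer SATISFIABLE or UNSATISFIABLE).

y4 = True:
  propagation gives y5=True, y3=True, y1=True, y7=True; an empty clause results — contradiction.
y4 = False:
  propagation gives y3=False, y5=False, y7=True, y9=False; an empty clause results — contradiction.
Every branch closes, so no satisfying assignment exists.

UNSATISFIABLE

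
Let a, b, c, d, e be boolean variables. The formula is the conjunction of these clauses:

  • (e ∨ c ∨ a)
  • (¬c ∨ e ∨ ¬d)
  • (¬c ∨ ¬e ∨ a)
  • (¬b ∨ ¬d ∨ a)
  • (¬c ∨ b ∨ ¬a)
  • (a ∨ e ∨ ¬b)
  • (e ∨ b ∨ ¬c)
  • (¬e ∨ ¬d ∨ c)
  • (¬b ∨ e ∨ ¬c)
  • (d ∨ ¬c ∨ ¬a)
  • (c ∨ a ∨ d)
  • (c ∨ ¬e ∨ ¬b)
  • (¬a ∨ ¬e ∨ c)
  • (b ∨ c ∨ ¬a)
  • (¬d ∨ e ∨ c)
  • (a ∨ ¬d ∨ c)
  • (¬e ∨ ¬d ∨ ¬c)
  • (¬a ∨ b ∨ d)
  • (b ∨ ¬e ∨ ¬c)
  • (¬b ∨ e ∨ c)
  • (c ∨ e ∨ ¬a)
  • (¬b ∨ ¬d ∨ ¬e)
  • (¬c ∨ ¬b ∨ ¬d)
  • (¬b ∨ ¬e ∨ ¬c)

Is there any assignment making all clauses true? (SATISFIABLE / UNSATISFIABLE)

UNSATISFIABLE

c = True:
  b = True:
    propagation gives e=True; an empty clause results — contradiction.
  b = False:
    propagation gives a=False, e=False; an empty clause results — contradiction.
c = False:
  a = True:
    propagation gives e=False; an empty clause results — contradiction.
  a = False:
    propagation gives e=True, d=False; an empty clause results — contradiction.
Every branch closes, so no satisfying assignment exists.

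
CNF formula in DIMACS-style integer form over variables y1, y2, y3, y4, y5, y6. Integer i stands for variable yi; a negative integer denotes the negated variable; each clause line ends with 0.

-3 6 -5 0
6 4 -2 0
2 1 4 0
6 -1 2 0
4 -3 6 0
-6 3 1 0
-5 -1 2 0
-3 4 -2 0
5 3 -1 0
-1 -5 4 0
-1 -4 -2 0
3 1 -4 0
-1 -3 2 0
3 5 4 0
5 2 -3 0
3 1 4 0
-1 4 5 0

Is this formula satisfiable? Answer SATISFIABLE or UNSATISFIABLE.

SATISFIABLE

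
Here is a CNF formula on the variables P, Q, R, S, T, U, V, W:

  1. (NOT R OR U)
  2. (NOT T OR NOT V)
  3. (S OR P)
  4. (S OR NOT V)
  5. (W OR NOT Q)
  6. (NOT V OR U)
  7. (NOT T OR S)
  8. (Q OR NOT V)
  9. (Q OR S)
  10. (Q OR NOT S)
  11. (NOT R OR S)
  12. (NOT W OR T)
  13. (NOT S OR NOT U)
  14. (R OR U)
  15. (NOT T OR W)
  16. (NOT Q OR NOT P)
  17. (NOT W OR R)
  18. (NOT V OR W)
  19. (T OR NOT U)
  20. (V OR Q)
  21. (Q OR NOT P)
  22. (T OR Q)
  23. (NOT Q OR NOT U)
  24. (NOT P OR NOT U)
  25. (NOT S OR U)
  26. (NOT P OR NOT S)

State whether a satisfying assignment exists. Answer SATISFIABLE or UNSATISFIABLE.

Q = True:
  propagation gives W=True, T=True, V=False, S=True; an empty clause results — contradiction.
Q = False:
  propagation gives V=False; an empty clause results — contradiction.
Every branch closes, so no satisfying assignment exists.

UNSATISFIABLE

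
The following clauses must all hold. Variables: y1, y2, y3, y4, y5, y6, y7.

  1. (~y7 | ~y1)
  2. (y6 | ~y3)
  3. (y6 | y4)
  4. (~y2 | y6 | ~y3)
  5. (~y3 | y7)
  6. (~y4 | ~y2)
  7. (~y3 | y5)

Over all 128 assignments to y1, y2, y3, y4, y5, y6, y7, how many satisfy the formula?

27

Case analysis on y3 and y6:
  y3=T, y6=T: remaining (y1,y2,y4,y5,y7) ∈ {(F,F,F,T,T); (F,F,T,T,T); (F,T,F,T,T)} — 3.
  y3=T, y6=F: a clause becomes empty — 0.
  y3=F, y6=T: y5 free; 9 ways for (y1,y2,y4,y7) × 2^1 = 18.
  y3=F, y6=F: y5 free; 3 ways for (y1,y2,y4,y7) × 2^1 = 6.
Total: 3 + 0 + 18 + 6 = 27.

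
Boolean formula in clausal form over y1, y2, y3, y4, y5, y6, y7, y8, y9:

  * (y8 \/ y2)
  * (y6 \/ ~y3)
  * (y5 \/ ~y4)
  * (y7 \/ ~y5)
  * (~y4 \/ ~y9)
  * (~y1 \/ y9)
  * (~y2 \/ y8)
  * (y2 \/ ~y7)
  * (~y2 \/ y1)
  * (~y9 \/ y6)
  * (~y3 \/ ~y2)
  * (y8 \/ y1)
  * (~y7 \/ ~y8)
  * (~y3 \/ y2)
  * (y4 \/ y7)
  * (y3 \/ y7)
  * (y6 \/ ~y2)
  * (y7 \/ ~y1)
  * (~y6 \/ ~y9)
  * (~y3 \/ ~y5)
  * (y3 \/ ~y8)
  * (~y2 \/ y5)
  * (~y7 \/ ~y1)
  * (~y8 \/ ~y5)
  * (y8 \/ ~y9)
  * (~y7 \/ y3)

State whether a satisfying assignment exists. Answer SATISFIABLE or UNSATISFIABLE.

UNSATISFIABLE

y2 = True:
  propagation gives y8=True, y1=True, y9=True, y4=False; an empty clause results — contradiction.
y2 = False:
  propagation gives y8=True, y7=False, y5=False, y4=False; an empty clause results — contradiction.
Every branch closes, so no satisfying assignment exists.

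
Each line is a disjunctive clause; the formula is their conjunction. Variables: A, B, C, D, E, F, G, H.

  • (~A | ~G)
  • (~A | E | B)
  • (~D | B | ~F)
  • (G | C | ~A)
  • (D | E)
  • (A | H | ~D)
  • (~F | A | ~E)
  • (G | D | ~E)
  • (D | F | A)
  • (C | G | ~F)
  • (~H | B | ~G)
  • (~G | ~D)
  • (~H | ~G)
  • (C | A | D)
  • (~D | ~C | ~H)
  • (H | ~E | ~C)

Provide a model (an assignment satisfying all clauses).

A=False  B=False  C=False  D=True  E=False  F=False  G=False  H=True

Check each clause:
  1. (~G | ~A) — ~G is true.
  2. (~A | B | E) — ~A is true.
  3. (B | ~F | ~D) — ~F is true.
  4. (C | G | ~A) — ~A is true.
  5. (D | E) — D is true.
  6. (~D | H | A) — H is true.
  7. (~F | ~E | A) — ~F is true.
  8. (D | G | ~E) — ~E is true.
  9. (F | A | D) — D is true.
  10. (C | G | ~F) — ~F is true.
  11. (B | ~H | ~G) — ~G is true.
  12. (~D | ~G) — ~G is true.
  13. (~H | ~G) — ~G is true.
  14. (A | C | D) — D is true.
  15. (~D | ~H | ~C) — ~C is true.
  16. (~C | H | ~E) — H is true.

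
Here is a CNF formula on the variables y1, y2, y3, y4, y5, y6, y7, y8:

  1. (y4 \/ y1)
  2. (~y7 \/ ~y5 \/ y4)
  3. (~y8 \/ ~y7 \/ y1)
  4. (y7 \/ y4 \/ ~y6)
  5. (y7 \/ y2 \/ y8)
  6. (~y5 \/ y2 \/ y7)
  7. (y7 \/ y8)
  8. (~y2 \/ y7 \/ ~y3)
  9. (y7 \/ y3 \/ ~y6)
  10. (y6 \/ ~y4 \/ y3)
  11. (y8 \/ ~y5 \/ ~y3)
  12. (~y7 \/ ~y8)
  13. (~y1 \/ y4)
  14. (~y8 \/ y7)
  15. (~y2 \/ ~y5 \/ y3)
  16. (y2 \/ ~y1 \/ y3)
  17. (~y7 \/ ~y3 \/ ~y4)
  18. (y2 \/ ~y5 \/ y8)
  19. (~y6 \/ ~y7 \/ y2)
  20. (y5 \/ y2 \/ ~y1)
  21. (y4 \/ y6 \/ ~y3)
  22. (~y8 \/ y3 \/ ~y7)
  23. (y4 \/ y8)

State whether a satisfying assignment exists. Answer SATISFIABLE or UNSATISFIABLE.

SATISFIABLE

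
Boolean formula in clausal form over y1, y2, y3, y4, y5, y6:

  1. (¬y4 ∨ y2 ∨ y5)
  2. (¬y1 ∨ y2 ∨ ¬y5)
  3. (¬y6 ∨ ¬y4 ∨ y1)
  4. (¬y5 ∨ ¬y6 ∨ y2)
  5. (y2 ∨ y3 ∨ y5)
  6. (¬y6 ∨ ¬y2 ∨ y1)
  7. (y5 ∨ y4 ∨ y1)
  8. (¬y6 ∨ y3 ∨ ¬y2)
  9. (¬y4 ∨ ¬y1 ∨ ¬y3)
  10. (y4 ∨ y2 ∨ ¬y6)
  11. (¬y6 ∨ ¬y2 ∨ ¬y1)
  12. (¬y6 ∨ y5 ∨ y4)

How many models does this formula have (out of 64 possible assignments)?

17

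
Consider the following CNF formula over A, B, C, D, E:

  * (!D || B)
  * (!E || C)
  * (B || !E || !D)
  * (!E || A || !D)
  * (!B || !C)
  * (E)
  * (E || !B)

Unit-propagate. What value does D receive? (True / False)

False

Unit clause (E) sets E = True.
(C || !E) with E = True leaves only C, so C = True.
(!B || !C) with C = True leaves only !B, so B = False.
From (!D || B) and B = False: D = False.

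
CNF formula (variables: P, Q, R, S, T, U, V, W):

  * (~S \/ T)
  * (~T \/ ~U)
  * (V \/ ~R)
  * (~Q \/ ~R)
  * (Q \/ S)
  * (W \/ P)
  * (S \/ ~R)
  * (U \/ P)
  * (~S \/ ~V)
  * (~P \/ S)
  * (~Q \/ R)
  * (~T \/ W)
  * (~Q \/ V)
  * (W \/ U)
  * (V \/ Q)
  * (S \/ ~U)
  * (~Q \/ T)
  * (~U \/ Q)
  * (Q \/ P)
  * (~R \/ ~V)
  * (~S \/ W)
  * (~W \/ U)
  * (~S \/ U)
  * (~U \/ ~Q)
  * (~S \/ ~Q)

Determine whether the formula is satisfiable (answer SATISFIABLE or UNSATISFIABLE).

Q = True:
  propagation gives R=False; an empty clause results — contradiction.
Q = False:
  propagation gives S=True, T=True, U=False; an empty clause results — contradiction.
Every branch closes, so no satisfying assignment exists.

UNSATISFIABLE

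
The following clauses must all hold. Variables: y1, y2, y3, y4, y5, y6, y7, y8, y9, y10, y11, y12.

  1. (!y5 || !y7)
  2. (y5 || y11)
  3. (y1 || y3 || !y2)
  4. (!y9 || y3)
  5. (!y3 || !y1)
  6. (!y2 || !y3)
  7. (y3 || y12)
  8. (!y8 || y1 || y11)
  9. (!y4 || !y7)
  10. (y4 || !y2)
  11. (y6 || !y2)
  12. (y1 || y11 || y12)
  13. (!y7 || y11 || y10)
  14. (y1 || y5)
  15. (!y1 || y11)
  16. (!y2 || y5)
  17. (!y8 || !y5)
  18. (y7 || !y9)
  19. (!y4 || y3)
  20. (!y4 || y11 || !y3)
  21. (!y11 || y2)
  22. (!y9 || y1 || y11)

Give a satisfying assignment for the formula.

y8 occurs only negated in the remaining clauses — set y8 = False.
Pure literal: y9 appears only negated; assign y9 = False.
Branch on y1: take y1 = False.
  then y5 is forced to True.
  then y7 is forced to False.
For the remaining variables, y2 = False, y3 = True, y4 = False, y6 = False, y10 = True, y11 = False, y12 = True works.

y1 = F, y2 = F, y3 = T, y4 = F, y5 = T, y6 = F, y7 = F, y8 = F, y9 = F, y10 = T, y11 = F, y12 = T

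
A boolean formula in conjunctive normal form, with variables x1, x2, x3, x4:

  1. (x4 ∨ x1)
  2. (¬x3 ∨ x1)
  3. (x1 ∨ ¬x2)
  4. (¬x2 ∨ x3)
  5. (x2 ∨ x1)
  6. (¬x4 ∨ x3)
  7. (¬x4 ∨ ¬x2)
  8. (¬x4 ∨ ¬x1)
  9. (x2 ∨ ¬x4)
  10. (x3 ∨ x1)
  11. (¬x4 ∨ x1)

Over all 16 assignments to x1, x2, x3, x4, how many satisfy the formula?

The models are:
  x1=T x2=F x3=F x4=F
  x1=T x2=F x3=T x4=F
  x1=T x2=T x3=T x4=F
Count: 3.

3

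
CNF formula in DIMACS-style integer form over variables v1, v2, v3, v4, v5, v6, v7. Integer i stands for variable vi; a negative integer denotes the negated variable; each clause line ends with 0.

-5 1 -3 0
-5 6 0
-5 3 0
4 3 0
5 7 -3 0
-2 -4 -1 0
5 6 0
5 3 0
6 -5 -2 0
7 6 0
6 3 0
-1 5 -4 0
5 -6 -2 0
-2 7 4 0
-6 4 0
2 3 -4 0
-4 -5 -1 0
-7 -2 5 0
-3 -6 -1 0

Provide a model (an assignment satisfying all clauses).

Try v1 = False.
Try v2 = False.
Set v3 = True and propagate.
  then v5 is forced to False.
  then v7 is forced to True.
  then v6 is forced to True.
  then v4 is forced to True.
Every clause has at least one true literal under this assignment.
Check each clause:
  1. {¬v3, v1, ¬v5} — ¬v5 is true.
  2. {v6, ¬v5} — ¬v5 is true.
  3. {¬v5, v3} — v3 is true.
  4. {v3, v4} — v3 is true.
  5. {v5, v7, ¬v3} — v7 is true.
  6. {¬v1, ¬v4, ¬v2} — ¬v1 is true.
  7. {v6, v5} — v6 is true.
  8. {v5, v3} — v3 is true.
  9. {¬v2, v6, ¬v5} — ¬v5 is true.
  10. {v7, v6} — v6 is true.
  11. {v3, v6} — v3 is true.
  12. {¬v4, v5, ¬v1} — ¬v1 is true.
  13. {¬v6, v5, ¬v2} — ¬v2 is true.
  14. {¬v2, v7, v4} — v4 is true.
  15. {v4, ¬v6} — v4 is true.
  16. {v3, ¬v4, v2} — v3 is true.
  17. {¬v1, ¬v5, ¬v4} — ¬v5 is true.
  18. {¬v7, ¬v2, v5} — ¬v2 is true.
  19. {¬v3, ¬v6, ¬v1} — ¬v1 is true.

v1 = False  v2 = False  v3 = True  v4 = True  v5 = False  v6 = True  v7 = True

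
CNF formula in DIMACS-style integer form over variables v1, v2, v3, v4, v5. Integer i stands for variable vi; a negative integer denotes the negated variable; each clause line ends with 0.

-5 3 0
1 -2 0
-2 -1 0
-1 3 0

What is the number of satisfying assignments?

Split on v1, then v2.
  v1=1, v2=1: a clause becomes empty — 0.
  v1=1, v2=0: remaining (v3,v4,v5) ∈ {(1,0,0); (1,0,1); (1,1,0); (1,1,1)} — 4.
  v1=0, v2=1: a clause becomes empty — 0.
  v1=0, v2=0: v4 free; 3 ways for (v3,v5) × 2^1 = 6.
Total: 0 + 4 + 0 + 6 = 10.

10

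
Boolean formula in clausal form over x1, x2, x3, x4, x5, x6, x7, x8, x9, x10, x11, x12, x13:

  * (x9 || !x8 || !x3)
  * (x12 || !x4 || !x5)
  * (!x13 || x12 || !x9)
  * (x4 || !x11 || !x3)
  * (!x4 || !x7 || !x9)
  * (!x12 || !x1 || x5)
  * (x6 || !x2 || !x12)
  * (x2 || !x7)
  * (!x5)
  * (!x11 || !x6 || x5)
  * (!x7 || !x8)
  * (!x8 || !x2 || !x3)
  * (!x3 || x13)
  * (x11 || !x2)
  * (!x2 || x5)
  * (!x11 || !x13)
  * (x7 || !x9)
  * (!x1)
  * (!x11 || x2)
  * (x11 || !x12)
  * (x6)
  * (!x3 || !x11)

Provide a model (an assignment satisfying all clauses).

x1=F, x2=F, x3=F, x4=T, x5=F, x6=T, x7=F, x8=F, x9=F, x10=F, x11=F, x12=F, x13=T

Unit propagation: (!x5) forces x5 = False.
The clause (!x2) is unit: x2 must be False.
(!x7) is a unit clause, so x7 = False.
Unit propagation: (!x9) forces x9 = False.
Unit propagation: (!x1) forces x1 = False.
The clause (!x11) is unit: x11 must be False.
Unit propagation: (!x12) forces x12 = False.
Unit propagation: (x6) forces x6 = True.
x3 occurs only negated in the remaining clauses — set x3 = False.
x8 occurs only negated in the remaining clauses — set x8 = False.
x4, x10, x13 are now unconstrained; take x4 = True, x10 = False, x13 = True.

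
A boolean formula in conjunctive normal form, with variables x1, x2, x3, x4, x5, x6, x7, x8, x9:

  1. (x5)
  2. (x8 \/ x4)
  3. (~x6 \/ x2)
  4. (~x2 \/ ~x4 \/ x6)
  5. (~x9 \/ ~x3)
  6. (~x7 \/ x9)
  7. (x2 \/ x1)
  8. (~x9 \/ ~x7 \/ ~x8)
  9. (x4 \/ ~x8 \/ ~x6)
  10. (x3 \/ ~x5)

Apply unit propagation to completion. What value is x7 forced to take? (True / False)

(x5) stands alone — x5 = True.
In (~x5 \/ x3), ~x5 is now false; x3 must hold, so x3 = True.
(~x9 \/ ~x3) with x3 = True leaves only ~x9, so x9 = False.
(~x7 \/ x9) with x9 = False leaves only ~x7, so x7 = False.

False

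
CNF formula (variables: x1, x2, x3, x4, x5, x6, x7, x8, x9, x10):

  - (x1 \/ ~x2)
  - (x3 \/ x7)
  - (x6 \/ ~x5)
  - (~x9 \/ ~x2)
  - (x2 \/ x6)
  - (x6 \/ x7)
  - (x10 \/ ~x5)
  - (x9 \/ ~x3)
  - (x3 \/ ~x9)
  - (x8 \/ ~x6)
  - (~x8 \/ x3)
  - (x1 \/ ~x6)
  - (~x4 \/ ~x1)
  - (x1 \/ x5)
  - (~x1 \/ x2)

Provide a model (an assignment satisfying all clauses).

x1 = True, x2 = True, x3 = False, x4 = False, x5 = False, x6 = False, x7 = True, x8 = False, x9 = False, x10 = True

Pure literal: x4 appears only negated; assign x4 = False.
Pure literal: x7 appears only positively; assign x7 = True.
Set x1 = True and propagate.
  then x2 is forced to True.
  then x9 is forced to False.
  then x3 is forced to False.
  then x8 is forced to False.
  then x6 is forced to False.
  then x5 is forced to False.
x10 is now unconstrained; take x10 = True.
Every clause has at least one true literal under this assignment.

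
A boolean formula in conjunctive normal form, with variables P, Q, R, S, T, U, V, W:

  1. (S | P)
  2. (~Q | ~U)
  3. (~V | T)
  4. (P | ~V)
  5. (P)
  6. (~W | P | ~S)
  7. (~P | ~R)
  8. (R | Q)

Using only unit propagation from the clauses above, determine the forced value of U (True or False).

False

Unit clause (P) sets P = True.
(~R | ~P) with P = True leaves only ~R, so R = False.
(R | Q): since R = False, the clause reduces to (Q). Q = True.
(~Q | ~U): since Q = True, the clause reduces to (~U). U = False.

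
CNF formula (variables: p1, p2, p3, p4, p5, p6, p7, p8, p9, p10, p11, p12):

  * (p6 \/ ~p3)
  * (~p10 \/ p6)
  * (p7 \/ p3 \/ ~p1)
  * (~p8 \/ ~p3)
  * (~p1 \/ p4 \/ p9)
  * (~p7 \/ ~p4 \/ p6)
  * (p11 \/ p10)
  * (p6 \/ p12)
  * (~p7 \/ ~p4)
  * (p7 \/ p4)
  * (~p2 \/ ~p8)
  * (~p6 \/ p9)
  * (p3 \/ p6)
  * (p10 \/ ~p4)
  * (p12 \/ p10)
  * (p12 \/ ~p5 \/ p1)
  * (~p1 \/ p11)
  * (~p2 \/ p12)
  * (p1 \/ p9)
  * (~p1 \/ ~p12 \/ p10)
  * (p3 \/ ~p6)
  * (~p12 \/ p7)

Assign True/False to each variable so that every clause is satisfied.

p1=True, p2=False, p3=True, p4=False, p5=False, p6=True, p7=True, p8=False, p9=True, p10=True, p11=True, p12=False

Check each clause:
  1. (p6 \/ ~p3) — p6 is true.
  2. (p6 \/ ~p10) — p6 is true.
  3. (p7 \/ ~p1 \/ p3) — p3 is true.
  4. (~p8 \/ ~p3) — ~p8 is true.
  5. (~p1 \/ p9 \/ p4) — p9 is true.
  6. (p6 \/ ~p7 \/ ~p4) — ~p4 is true.
  7. (p10 \/ p11) — p10 is true.
  8. (p6 \/ p12) — p6 is true.
  9. (~p7 \/ ~p4) — ~p4 is true.
  10. (p7 \/ p4) — p7 is true.
  11. (~p2 \/ ~p8) — ~p8 is true.
  12. (~p6 \/ p9) — p9 is true.
  13. (p3 \/ p6) — p3 is true.
  14. (p10 \/ ~p4) — p10 is true.
  15. (p12 \/ p10) — p10 is true.
  16. (p12 \/ ~p5 \/ p1) — p1 is true.
  17. (~p1 \/ p11) — p11 is true.
  18. (p12 \/ ~p2) — ~p2 is true.
  19. (p1 \/ p9) — p1 is true.
  20. (~p1 \/ p10 \/ ~p12) — p10 is true.
  21. (p3 \/ ~p6) — p3 is true.
  22. (~p12 \/ p7) — ~p12 is true.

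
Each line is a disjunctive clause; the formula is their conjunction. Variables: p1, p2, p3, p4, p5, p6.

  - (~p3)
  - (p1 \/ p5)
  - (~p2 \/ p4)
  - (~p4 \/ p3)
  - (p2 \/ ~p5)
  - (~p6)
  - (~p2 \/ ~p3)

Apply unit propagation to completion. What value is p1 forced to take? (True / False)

True

(~p3) stands alone — p3 = False.
In (~p4 \/ p3), p3 is now false; ~p4 must hold, so p4 = False.
(p4 \/ ~p2): since p4 = False, the clause reduces to (~p2). p2 = False.
(p2 \/ ~p5): since p2 = False, the clause reduces to (~p5). p5 = False.
From (p1 \/ p5) and p5 = False: p1 = True.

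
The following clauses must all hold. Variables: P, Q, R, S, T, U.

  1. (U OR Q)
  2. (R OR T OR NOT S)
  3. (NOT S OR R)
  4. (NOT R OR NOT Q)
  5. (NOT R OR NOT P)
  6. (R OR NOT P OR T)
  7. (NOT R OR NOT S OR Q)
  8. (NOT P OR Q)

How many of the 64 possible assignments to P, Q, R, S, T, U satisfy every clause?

Case analysis on R and Q:
  R=1, Q=1: a clause becomes empty — 0.
  R=1, Q=0: remaining (P,S,T,U) ∈ {(0,0,0,1); (0,0,1,1)} — 2.
  R=0, Q=1: U free; 3 ways for (P,S,T) × 2^1 = 6.
  R=0, Q=0: remaining (P,S,T,U) ∈ {(0,0,0,1); (0,0,1,1)} — 2.
Total: 0 + 2 + 6 + 2 = 10.

10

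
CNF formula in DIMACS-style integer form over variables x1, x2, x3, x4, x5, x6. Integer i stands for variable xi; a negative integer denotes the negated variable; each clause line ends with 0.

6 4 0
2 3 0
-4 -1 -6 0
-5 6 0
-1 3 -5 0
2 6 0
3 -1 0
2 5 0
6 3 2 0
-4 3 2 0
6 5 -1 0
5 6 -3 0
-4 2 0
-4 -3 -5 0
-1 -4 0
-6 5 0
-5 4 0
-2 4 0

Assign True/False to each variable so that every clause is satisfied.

x1 = False, x2 = True, x3 = False, x4 = True, x5 = False, x6 = False

Check each clause:
  1. {x4, x6} — x4 is true.
  2. {x2, x3} — x2 is true.
  3. {¬x1, ¬x4, ¬x6} — ¬x6 is true.
  4. {¬x5, x6} — ¬x5 is true.
  5. {x3, ¬x5, ¬x1} — ¬x5 is true.
  6. {x2, x6} — x2 is true.
  7. {¬x1, x3} — ¬x1 is true.
  8. {x2, x5} — x2 is true.
  9. {x3, x6, x2} — x2 is true.
  10. {¬x4, x3, x2} — x2 is true.
  11. {x6, ¬x1, x5} — ¬x1 is true.
  12. {x6, ¬x3, x5} — ¬x3 is true.
  13. {x2, ¬x4} — x2 is true.
  14. {¬x4, ¬x3, ¬x5} — ¬x5 is true.
  15. {¬x1, ¬x4} — ¬x1 is true.
  16. {x5, ¬x6} — ¬x6 is true.
  17. {x4, ¬x5} — ¬x5 is true.
  18. {¬x2, x4} — x4 is true.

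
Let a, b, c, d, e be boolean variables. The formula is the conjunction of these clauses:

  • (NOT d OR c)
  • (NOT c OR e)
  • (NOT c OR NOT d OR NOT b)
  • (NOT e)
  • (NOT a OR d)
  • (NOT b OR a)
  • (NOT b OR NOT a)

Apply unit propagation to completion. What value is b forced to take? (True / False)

(NOT e) is a unit clause: e = False.
From (e OR NOT c) and e = False: c = False.
(NOT d OR c): since c = False, the clause reduces to (NOT d). d = False.
In (NOT a OR d), d is now false; NOT a must hold, so a = False.
(NOT b OR a): since a = False, the clause reduces to (NOT b). b = False.

False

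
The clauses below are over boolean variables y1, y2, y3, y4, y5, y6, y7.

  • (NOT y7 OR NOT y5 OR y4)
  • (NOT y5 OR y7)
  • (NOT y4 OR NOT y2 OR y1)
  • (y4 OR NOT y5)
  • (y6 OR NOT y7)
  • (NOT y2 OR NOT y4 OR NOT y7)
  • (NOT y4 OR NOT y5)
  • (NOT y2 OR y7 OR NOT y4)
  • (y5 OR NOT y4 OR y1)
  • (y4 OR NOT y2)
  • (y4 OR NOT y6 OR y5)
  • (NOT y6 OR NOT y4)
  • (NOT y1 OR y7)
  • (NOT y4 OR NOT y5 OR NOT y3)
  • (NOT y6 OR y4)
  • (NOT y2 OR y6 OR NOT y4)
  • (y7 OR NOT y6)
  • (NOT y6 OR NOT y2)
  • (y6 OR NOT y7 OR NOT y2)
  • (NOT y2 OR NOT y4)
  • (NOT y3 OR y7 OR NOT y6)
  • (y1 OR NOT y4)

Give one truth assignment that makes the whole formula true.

y1=False  y2=False  y3=False  y4=False  y5=False  y6=False  y7=False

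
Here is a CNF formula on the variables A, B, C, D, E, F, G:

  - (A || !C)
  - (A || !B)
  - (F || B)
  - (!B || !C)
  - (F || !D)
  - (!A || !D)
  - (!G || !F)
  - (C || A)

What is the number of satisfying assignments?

10

Case analysis on A and B:
  A=1, B=1: E free; 3 ways for (C,D,F,G) × 2^1 = 6.
  A=1, B=0: remaining (C,D,E,F,G) ∈ {(0,0,0,1,0); (0,0,1,1,0); (1,0,0,1,0); (1,0,1,1,0)} — 4.
  A=0, B=1: a clause becomes empty — 0.
  A=0, B=0: a clause becomes empty — 0.
Total: 6 + 4 + 0 + 0 = 10.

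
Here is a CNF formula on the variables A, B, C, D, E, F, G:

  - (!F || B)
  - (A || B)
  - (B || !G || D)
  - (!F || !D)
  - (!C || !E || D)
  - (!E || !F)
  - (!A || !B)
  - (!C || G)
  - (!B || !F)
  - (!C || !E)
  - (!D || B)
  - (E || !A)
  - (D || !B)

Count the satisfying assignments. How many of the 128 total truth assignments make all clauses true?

6

The models are:
  A=0 B=1 C=0 D=1 E=0 F=0 G=0
  A=0 B=1 C=0 D=1 E=0 F=0 G=1
  A=0 B=1 C=0 D=1 E=1 F=0 G=0
  A=0 B=1 C=0 D=1 E=1 F=0 G=1
  A=0 B=1 C=1 D=1 E=0 F=0 G=1
  A=1 B=0 C=0 D=0 E=1 F=0 G=0
That's 6 in total.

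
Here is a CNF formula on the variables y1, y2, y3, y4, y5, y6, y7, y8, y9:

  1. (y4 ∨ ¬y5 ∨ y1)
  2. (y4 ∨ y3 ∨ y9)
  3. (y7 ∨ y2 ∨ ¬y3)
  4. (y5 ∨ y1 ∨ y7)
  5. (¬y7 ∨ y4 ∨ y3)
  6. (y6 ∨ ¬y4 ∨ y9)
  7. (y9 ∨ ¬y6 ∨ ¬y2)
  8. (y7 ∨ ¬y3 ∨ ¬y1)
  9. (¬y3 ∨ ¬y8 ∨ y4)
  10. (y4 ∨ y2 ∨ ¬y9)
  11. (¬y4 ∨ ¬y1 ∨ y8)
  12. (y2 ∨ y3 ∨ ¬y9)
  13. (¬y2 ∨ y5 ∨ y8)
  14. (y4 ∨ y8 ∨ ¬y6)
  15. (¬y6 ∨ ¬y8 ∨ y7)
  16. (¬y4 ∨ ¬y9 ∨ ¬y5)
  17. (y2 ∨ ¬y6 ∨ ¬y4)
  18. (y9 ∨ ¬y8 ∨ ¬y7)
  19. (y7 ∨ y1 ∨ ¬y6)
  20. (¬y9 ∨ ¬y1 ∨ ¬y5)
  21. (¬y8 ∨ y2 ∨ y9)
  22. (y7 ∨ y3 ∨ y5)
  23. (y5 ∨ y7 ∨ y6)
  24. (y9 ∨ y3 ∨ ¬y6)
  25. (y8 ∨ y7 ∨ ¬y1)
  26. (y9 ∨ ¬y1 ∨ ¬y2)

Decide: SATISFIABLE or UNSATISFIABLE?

Branch on y1: take y1 = False.
Branch on y2: take y2 = True.
Try y3 = True.
For the remaining variables, y4 = True, y5 = False, y6 = False, y7 = True, y8 = True, y9 = True works.
So y1=0, y2=1, y3=1, y4=1, y5=0, y6=0, y7=1, y8=1, y9=1 is a satisfying assignment.

SATISFIABLE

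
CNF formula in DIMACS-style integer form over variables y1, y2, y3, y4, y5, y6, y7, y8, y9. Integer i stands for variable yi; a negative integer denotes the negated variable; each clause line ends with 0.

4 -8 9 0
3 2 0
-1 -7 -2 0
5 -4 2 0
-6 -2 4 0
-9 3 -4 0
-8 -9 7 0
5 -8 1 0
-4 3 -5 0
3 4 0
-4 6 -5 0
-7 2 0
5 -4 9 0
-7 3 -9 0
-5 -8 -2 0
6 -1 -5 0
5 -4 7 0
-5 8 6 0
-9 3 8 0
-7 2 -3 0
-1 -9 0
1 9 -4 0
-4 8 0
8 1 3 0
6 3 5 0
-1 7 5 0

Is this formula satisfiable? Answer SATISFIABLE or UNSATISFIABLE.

Try y1 = True.
  then y9 is forced to False.
Set y2 = False and propagate.
  then y3 is forced to True.
  then y7 is forced to False.
  then y5 is forced to True.
  then y6 is forced to True.
Set y4 = True and propagate.
  then y8 is forced to True.
So y1=T, y2=F, y3=T, y4=T, y5=T, y6=T, y7=F, y8=T, y9=F is a satisfying assignment.

SATISFIABLE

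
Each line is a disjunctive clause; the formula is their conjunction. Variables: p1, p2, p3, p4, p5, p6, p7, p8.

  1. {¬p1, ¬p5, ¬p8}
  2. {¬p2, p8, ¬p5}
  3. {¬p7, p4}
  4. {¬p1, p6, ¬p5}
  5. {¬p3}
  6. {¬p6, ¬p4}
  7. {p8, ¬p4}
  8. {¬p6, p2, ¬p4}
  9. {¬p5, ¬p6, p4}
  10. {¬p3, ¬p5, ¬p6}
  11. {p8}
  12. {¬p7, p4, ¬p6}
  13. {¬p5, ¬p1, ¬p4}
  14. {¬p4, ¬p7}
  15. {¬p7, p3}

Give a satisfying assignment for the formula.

p1=True  p2=True  p3=False  p4=False  p5=False  p6=True  p7=False  p8=True

(¬p3) is a unit clause, so p3 = False.
Unit propagation: (p8) forces p8 = True.
The clause (¬p7) is unit: p7 must be False.
Pure literal: p2 appears only positively; assign p2 = True.
Pure literal: p5 appears only negated; assign p5 = False.
Try p4 = False.
p1, p6 are now unconstrained; take p1 = True, p6 = True.
Every clause has at least one true literal under this assignment.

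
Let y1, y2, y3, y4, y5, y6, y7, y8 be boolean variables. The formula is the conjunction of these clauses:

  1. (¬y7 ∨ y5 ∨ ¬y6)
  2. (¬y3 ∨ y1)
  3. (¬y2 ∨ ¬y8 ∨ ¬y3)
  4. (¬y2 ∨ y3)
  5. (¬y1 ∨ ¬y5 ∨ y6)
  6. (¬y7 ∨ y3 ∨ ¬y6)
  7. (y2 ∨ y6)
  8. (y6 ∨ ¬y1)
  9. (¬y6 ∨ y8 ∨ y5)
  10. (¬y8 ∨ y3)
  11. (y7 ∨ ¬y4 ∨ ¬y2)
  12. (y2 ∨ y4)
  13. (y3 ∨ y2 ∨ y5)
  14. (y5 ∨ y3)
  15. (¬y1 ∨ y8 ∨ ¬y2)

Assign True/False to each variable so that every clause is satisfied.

Set y1 = True and propagate.
  then y6 is forced to True.
For the remaining variables, y2 = False, y3 = True, y4 = True, y5 = False, y7 = False, y8 = True works.

y1=True, y2=False, y3=True, y4=True, y5=False, y6=True, y7=False, y8=True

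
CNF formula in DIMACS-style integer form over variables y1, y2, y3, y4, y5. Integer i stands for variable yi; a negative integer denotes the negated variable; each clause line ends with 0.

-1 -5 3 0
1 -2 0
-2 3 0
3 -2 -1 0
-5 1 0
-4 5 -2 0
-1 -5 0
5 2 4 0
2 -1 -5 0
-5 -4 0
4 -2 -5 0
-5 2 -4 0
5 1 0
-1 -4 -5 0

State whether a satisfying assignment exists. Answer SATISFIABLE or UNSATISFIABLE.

SATISFIABLE

y3 occurs only positively in the remaining clauses — set y3 = True.
Try y1 = True.
  then y5 is forced to False.
Try y2 = True.
  then y4 is forced to False.
So y1 = T, y2 = T, y3 = T, y4 = F, y5 = F is a satisfying assignment.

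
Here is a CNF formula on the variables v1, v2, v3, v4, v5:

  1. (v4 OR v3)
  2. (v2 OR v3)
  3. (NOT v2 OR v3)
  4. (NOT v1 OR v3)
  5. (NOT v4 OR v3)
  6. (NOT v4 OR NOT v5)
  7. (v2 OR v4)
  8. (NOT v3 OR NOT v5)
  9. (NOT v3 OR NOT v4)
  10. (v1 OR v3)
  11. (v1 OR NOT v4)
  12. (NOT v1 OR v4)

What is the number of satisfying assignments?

1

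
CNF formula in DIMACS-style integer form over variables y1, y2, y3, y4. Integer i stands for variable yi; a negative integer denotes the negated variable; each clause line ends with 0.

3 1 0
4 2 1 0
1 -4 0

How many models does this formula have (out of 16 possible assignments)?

Case analysis on y1 and y4:
  y1=T, y4=T: remaining (y2,y3) ∈ {(F,F); (F,T); (T,F); (T,T)} — 4.
  y1=T, y4=F: remaining (y2,y3) ∈ {(F,F); (F,T); (T,F); (T,T)} — 4.
  y1=F, y4=T: a clause becomes empty — 0.
  y1=F, y4=F: remaining (y2,y3) ∈ {(T,T)} — 1.
Total: 4 + 4 + 0 + 1 = 9.

9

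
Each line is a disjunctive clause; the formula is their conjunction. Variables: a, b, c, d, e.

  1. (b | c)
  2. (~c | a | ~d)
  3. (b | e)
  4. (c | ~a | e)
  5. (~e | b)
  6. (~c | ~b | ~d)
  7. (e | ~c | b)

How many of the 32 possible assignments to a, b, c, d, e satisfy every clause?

Split on b, then c.
  b=1, c=1: remaining (a,d,e) ∈ {(0,0,0); (0,0,1); (1,0,0); (1,0,1)} — 4.
  b=1, c=0: d free; 3 ways for (a,e) × 2^1 = 6.
  b=0, c=1: a clause becomes empty — 0.
  b=0, c=0: a clause becomes empty — 0.
Total: 4 + 6 + 0 + 0 = 10.

10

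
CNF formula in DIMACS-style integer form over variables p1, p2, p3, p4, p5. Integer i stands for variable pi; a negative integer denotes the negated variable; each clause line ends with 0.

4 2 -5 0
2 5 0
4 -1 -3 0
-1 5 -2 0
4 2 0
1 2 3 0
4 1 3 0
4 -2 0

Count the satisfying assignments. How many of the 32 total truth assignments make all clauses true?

9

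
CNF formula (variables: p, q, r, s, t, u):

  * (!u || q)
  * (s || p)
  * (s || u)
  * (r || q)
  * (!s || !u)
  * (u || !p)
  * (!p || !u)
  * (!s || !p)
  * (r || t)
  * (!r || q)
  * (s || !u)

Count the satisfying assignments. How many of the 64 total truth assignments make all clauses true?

3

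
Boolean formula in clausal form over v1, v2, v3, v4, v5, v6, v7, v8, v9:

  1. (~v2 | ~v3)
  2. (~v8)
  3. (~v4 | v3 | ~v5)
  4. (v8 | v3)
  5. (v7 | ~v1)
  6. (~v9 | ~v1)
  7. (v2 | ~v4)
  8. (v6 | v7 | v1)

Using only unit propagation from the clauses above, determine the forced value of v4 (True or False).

Unit clause (~v8) sets v8 = False.
(v3 | v8) with v8 = False leaves only v3, so v3 = True.
(~v3 | ~v2): since v3 = True, the clause reduces to (~v2). v2 = False.
From (~v4 | v2) and v2 = False: v4 = False.

False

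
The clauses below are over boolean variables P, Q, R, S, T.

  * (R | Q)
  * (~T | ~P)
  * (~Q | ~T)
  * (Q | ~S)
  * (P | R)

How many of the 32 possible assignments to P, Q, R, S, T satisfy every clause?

Split on Q, then P.
  Q=1, P=1: remaining (R,S,T) ∈ {(0,0,0); (0,1,0); (1,0,0); (1,1,0)} — 4.
  Q=1, P=0: remaining (R,S,T) ∈ {(1,0,0); (1,1,0)} — 2.
  Q=0, P=1: remaining (R,S,T) ∈ {(1,0,0)} — 1.
  Q=0, P=0: remaining (R,S,T) ∈ {(1,0,0); (1,0,1)} — 2.
Total: 4 + 2 + 1 + 2 = 9.

9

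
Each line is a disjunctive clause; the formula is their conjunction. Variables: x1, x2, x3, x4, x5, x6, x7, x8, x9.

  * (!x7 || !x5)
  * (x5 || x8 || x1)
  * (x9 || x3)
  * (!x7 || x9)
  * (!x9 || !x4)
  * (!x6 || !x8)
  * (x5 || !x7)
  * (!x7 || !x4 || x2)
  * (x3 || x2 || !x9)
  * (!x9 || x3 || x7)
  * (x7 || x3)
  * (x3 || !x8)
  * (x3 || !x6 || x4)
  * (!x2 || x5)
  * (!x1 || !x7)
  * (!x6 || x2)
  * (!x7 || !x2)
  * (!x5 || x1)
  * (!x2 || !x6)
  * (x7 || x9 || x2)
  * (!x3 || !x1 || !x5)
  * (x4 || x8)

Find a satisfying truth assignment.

Pure literal: x6 appears only negated; assign x6 = False.
Branch on x1: take x1 = False.
  then x5 is forced to False.
  then x8 is forced to True.
  then x7 is forced to False.
  then x3 is forced to True.
  then x2 is forced to False.
  then x9 is forced to True.
  then x4 is forced to False.

x1=F, x2=F, x3=T, x4=F, x5=F, x6=F, x7=F, x8=T, x9=T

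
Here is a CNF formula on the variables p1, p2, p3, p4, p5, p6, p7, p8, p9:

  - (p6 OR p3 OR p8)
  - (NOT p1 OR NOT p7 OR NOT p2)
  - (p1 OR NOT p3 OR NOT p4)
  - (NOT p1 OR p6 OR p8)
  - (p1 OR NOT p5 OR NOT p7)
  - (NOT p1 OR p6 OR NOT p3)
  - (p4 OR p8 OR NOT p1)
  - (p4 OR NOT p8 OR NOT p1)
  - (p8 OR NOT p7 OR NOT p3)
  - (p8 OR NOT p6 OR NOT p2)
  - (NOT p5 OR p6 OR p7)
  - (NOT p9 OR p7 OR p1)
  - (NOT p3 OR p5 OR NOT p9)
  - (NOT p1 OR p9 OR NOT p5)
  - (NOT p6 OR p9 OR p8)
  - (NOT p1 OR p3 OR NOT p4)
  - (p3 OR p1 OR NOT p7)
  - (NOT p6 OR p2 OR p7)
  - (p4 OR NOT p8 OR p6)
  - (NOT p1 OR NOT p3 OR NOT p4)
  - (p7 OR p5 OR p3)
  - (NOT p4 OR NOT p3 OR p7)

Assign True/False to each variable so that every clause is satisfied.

Try p1 = False.
Set p2 = True and propagate.
Branch on p3: take p3 = False.
  then p7 is forced to False.
  then p9 is forced to False.
  then p5 is forced to True.
  then p6 is forced to True.
  then p8 is forced to True.
p4 is now unconstrained; take p4 = False.

p1=F  p2=T  p3=F  p4=F  p5=T  p6=T  p7=F  p8=T  p9=F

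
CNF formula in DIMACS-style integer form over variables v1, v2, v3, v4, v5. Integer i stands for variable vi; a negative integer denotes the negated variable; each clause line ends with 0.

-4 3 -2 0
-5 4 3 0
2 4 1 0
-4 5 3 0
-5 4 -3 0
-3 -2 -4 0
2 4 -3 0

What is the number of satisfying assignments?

Case analysis on v4 and v3:
  v4=T, v3=T: remaining (v1,v2,v5) ∈ {(F,F,F); (F,F,T); (T,F,F); (T,F,T)} — 4.
  v4=T, v3=F: remaining (v1,v2,v5) ∈ {(F,F,T); (T,F,T)} — 2.
  v4=F, v3=T: remaining (v1,v2,v5) ∈ {(F,T,F); (T,T,F)} — 2.
  v4=F, v3=F: remaining (v1,v2,v5) ∈ {(F,T,F); (T,F,F); (T,T,F)} — 3.
Total: 4 + 2 + 2 + 3 = 11.

11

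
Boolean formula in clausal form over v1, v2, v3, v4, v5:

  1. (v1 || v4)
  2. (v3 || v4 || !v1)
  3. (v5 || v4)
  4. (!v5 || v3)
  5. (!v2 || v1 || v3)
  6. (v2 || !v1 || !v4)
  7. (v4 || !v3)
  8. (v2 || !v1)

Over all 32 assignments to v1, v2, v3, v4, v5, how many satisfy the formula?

8

Split on v1, then v4.
  v1=1, v4=1: remaining (v2,v3,v5) ∈ {(1,0,0); (1,1,0); (1,1,1)} — 3.
  v1=1, v4=0: a clause becomes empty — 0.
  v1=0, v4=1: 5 of the 8 assignments to (v2,v3,v5) work.
  v1=0, v4=0: a clause becomes empty — 0.
Total: 3 + 0 + 5 + 0 = 8.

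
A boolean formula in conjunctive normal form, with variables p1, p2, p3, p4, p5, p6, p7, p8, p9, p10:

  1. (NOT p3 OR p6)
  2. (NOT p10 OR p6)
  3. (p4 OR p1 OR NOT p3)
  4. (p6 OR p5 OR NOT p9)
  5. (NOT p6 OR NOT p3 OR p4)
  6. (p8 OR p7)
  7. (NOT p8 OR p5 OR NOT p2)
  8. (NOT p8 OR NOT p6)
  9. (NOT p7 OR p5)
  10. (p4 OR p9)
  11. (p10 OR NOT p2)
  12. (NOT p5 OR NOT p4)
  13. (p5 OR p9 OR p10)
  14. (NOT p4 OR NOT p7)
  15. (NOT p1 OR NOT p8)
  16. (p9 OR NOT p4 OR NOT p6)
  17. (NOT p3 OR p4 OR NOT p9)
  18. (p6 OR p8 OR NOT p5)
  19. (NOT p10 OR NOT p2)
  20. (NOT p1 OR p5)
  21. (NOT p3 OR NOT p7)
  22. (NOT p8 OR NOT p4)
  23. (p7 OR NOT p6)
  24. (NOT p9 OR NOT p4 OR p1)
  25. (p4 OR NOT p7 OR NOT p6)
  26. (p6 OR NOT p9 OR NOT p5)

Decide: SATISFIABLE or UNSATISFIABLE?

p4 = True:
  propagation gives p5=False, p7=False, p8=True; an empty clause results — contradiction.
p4 = False:
  p6 = True:
    propagation gives p8=False, p7=True; an empty clause results — contradiction.
  p6 = False:
    propagation gives p10=False, p5=True; an empty clause results — contradiction.
Every branch closes, so no satisfying assignment exists.

UNSATISFIABLE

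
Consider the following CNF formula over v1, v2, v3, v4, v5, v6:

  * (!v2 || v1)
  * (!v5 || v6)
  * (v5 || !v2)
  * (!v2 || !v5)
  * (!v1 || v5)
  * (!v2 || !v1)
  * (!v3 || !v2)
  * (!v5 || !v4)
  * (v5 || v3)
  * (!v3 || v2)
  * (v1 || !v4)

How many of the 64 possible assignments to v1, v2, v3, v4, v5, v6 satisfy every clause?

Satisfying assignments:
  v1=F v2=F v3=F v4=F v5=T v6=T
  v1=T v2=F v3=F v4=F v5=T v6=T
That's 2 in total.

2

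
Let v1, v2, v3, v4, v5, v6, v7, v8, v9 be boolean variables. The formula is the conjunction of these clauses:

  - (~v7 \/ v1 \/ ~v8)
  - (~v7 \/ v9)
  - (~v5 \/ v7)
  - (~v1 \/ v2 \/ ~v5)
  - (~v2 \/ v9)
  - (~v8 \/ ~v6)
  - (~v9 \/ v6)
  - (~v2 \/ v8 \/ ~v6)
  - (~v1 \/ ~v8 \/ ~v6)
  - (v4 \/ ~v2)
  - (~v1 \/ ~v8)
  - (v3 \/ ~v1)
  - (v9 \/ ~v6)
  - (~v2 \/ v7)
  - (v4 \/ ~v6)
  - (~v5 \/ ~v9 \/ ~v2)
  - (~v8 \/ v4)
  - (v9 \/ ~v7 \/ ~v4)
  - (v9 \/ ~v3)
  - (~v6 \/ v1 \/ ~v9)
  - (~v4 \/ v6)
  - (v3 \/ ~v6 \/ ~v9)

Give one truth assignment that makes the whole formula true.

v1 = T, v2 = F, v3 = T, v4 = T, v5 = F, v6 = T, v7 = T, v8 = F, v9 = T

v5 occurs only negated in the remaining clauses — set v5 = False.
Set v1 = True and propagate.
  then v8 is forced to False.
  then v3 is forced to True.
  then v9 is forced to True.
  then v6 is forced to True.
  then v2 is forced to False.
  then v4 is forced to True.
v7 is now unconstrained; take v7 = True.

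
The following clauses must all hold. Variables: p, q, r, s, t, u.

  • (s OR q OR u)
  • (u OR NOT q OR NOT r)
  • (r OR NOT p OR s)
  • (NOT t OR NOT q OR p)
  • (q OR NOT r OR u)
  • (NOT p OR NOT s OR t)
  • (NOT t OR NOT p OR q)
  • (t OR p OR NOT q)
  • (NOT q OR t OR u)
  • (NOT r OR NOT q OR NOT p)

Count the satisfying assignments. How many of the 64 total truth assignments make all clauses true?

13

Case analysis on q and p:
  q=T, p=T: remaining (r,s,t,u) ∈ {(F,T,T,F); (F,T,T,T)} — 2.
  q=T, p=F: a clause becomes empty — 0.
  q=F, p=T: remaining (r,s,t,u) ∈ {(T,F,F,T)} — 1.
  q=F, p=F: t free; 5 ways for (r,s,u) × 2^1 = 10.
Total: 2 + 0 + 1 + 10 = 13.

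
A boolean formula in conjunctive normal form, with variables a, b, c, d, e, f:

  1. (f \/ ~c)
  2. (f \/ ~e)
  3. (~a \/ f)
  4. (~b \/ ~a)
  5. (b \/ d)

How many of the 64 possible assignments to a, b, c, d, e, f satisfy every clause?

19

Split on f, then a.
  f=T, a=T: remaining (b,c,d,e) ∈ {(F,F,T,F); (F,F,T,T); (F,T,T,F); (F,T,T,T)} — 4.
  f=T, a=F: c, e free; 3 ways for (b,d) × 2^2 = 12.
  f=F, a=T: a clause becomes empty — 0.
  f=F, a=F: remaining (b,c,d,e) ∈ {(F,F,T,F); (T,F,F,F); (T,F,T,F)} — 3.
Total: 4 + 12 + 0 + 3 = 19.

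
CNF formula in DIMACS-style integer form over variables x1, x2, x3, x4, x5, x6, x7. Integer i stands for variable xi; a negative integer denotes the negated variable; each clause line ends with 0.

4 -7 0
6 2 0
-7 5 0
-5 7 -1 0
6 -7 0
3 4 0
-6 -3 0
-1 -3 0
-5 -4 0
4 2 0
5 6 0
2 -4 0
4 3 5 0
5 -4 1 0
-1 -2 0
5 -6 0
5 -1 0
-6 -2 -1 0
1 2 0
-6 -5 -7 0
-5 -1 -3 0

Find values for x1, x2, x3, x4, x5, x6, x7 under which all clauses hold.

x1 = False, x2 = True, x3 = True, x4 = False, x5 = True, x6 = False, x7 = False

Try x1 = False.
  then x2 is forced to True.
Set x3 = True and propagate.
  then x6 is forced to False.
  then x7 is forced to False.
  then x5 is forced to True.
  then x4 is forced to False.
Every clause has at least one true literal under this assignment.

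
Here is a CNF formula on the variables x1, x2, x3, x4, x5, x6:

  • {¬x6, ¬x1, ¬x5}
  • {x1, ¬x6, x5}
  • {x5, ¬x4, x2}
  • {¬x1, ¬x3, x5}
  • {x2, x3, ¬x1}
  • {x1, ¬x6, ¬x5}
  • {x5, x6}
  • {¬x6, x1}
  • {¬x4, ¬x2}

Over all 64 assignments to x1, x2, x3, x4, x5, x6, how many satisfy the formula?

Split on x1, then x5.
  x1=1, x5=1: remaining (x2,x3,x4,x6) ∈ {(0,1,0,0); (0,1,1,0); (1,0,0,0); (1,1,0,0)} — 4.
  x1=1, x5=0: remaining (x2,x3,x4,x6) ∈ {(1,0,0,1)} — 1.
  x1=0, x5=1: x3 free; 3 ways for (x2,x4,x6) × 2^1 = 6.
  x1=0, x5=0: a clause becomes empty — 0.
Total: 4 + 1 + 6 + 0 = 11.

11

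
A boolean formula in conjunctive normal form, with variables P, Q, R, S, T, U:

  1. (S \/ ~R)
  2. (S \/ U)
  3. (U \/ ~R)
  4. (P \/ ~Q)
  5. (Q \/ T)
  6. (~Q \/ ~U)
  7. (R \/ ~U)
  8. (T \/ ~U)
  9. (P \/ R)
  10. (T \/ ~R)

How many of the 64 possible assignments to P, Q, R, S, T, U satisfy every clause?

5

Satisfying assignments:
  P=0 Q=0 R=1 S=1 T=1 U=1
  P=1 Q=0 R=0 S=1 T=1 U=0
  P=1 Q=0 R=1 S=1 T=1 U=1
  P=1 Q=1 R=0 S=1 T=0 U=0
  P=1 Q=1 R=0 S=1 T=1 U=0
That's 5 in total.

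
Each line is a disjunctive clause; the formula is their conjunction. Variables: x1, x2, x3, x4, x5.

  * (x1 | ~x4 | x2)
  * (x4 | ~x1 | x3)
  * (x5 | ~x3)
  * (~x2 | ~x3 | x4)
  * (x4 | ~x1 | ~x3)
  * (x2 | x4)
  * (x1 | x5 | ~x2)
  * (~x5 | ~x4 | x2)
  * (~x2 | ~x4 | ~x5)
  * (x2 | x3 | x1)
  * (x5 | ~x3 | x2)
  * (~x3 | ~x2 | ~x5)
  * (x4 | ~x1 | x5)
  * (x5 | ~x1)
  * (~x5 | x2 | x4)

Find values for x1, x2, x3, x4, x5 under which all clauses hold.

x1 = False  x2 = True  x3 = False  x4 = False  x5 = True

Check each clause:
  1. (x1 | ~x4 | x2) — x2 is true.
  2. (x4 | ~x1 | x3) — ~x1 is true.
  3. (x5 | ~x3) — x5 is true.
  4. (~x3 | ~x2 | x4) — ~x3 is true.
  5. (~x1 | ~x3 | x4) — ~x3 is true.
  6. (x2 | x4) — x2 is true.
  7. (x5 | x1 | ~x2) — x5 is true.
  8. (x2 | ~x4 | ~x5) — x2 is true.
  9. (~x2 | ~x5 | ~x4) — ~x4 is true.
  10. (x3 | x2 | x1) — x2 is true.
  11. (~x3 | x5 | x2) — ~x3 is true.
  12. (~x3 | ~x2 | ~x5) — ~x3 is true.
  13. (~x1 | x4 | x5) — x5 is true.
  14. (~x1 | x5) — x5 is true.
  15. (x2 | ~x5 | x4) — x2 is true.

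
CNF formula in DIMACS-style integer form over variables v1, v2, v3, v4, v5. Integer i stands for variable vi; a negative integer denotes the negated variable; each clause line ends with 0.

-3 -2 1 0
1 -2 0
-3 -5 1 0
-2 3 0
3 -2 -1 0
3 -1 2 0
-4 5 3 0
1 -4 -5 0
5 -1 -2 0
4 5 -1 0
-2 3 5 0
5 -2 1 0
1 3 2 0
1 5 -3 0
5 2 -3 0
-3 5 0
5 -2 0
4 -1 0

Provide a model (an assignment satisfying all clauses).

v1 = 1, v2 = 0, v3 = 1, v4 = 1, v5 = 1

Try v1 = True.
  then v4 is forced to True.
Branch on v2: take v2 = False.
  then v3 is forced to True.
  then v5 is forced to True.
Check each clause:
  1. (v1 | ~v3 | ~v2) — v1 is true.
  2. (~v2 | v1) — v1 is true.
  3. (~v5 | v1 | ~v3) — v1 is true.
  4. (~v2 | v3) — v3 is true.
  5. (~v1 | v3 | ~v2) — v3 is true.
  6. (v3 | ~v1 | v2) — v3 is true.
  7. (~v4 | v3 | v5) — v3 is true.
  8. (~v5 | ~v4 | v1) — v1 is true.
  9. (~v2 | v5 | ~v1) — v5 is true.
  10. (v4 | ~v1 | v5) — v4 is true.
  11. (v5 | ~v2 | v3) — v3 is true.
  12. (v1 | v5 | ~v2) — v1 is true.
  13. (v2 | v3 | v1) — v1 is true.
  14. (v1 | v5 | ~v3) — v1 is true.
  15. (v5 | ~v3 | v2) — v5 is true.
  16. (v5 | ~v3) — v5 is true.
  17. (v5 | ~v2) — v5 is true.
  18. (v4 | ~v1) — v4 is true.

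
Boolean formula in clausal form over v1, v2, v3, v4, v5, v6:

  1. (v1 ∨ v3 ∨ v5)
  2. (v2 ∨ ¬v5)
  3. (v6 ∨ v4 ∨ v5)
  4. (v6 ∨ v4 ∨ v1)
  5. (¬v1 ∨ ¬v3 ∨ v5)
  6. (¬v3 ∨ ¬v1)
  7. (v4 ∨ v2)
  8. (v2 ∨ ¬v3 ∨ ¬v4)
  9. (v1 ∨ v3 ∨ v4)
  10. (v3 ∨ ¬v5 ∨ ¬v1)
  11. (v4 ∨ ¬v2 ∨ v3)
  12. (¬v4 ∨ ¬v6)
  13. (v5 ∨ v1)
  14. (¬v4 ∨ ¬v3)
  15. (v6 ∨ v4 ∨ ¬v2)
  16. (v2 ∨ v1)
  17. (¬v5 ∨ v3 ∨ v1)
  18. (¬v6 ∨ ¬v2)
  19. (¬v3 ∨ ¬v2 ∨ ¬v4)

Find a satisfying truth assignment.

v1 = T, v2 = F, v3 = F, v4 = T, v5 = F, v6 = F

Try v1 = True.
  then v3 is forced to False.
  then v5 is forced to False.
Branch on v2: take v2 = False.
  then v4 is forced to True.
  then v6 is forced to False.
Every clause has at least one true literal under this assignment.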